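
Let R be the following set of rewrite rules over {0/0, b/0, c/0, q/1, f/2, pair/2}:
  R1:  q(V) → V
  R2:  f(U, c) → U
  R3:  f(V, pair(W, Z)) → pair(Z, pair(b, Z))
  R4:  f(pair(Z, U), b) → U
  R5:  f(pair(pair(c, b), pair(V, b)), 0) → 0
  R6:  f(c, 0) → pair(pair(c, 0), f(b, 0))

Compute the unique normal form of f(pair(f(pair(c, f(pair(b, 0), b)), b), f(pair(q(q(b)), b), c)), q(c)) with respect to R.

1. f(pair(f(pair(c, f(pair(b, 0), b)), b), f(pair(q(q(b)), b), c)), q(c))  →  f(pair(f(pair(b, 0), b), f(pair(q(q(b)), b), c)), q(c))   [R4 at 1.1]
2. f(pair(f(pair(b, 0), b), f(pair(q(q(b)), b), c)), q(c))  →  f(pair(0, f(pair(q(q(b)), b), c)), q(c))   [R4 at 1.1]
3. f(pair(0, f(pair(q(q(b)), b), c)), q(c))  →  f(pair(0, pair(q(q(b)), b)), q(c))   [R2 at 1.2]
4. f(pair(0, pair(q(q(b)), b)), q(c))  →  f(pair(0, pair(q(b), b)), q(c))   [R1 at 1.2.1]
5. f(pair(0, pair(q(b), b)), q(c))  →  f(pair(0, pair(b, b)), q(c))   [R1 at 1.2.1]
6. f(pair(0, pair(b, b)), q(c))  →  f(pair(0, pair(b, b)), c)   [R1 at 2]
7. f(pair(0, pair(b, b)), c)  →  pair(0, pair(b, b))   [R2 at ε]

pair(0, pair(b, b))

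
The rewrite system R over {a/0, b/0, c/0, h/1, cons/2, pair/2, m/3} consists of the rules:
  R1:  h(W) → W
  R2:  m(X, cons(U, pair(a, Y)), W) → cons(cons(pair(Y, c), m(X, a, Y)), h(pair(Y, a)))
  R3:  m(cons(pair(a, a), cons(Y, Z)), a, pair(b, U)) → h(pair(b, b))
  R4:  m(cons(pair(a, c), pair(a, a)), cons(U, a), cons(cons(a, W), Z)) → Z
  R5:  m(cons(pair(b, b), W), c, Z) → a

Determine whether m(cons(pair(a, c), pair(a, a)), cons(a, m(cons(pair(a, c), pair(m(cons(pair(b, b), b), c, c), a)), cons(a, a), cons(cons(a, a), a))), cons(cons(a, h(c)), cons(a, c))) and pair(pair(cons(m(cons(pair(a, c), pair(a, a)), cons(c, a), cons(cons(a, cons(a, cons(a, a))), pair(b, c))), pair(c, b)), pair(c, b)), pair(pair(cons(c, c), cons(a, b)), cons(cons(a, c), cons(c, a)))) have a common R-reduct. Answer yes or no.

no — NF(t₁) = cons(a, c), NF(t₂) = pair(pair(cons(pair(b, c), pair(c, b)), pair(c, b)), pair(pair(cons(c, c), cons(a, b)), cons(cons(a, c), cons(c, a))))

Reduce t₁ = m(cons(pair(a, c), pair(a, a)), cons(a, m(cons(pair(a, c), pair(m(cons(pair(b, b), b), c, c), a)), cons(a, a), cons(cons(a, a), a))), cons(cons(a, h(c)), cons(a, c))):
1. m(cons(pair(a, c), pair(a, a)), cons(a, m(cons(pair(a, c), pair(m(cons(pair(b, b), b), c, c), a)), cons(a, a), cons(cons(a, a), a))), cons(cons(a, h(c)), cons(a, c)))  →  m(cons(pair(a, c), pair(a, a)), cons(a, m(cons(pair(a, c), pair(a, a)), cons(a, a), cons(cons(a, a), a))), cons(cons(a, h(c)), cons(a, c)))   [R5 at 2.2.1.2.1]
2. m(cons(pair(a, c), pair(a, a)), cons(a, m(cons(pair(a, c), pair(a, a)), cons(a, a), cons(cons(a, a), a))), cons(cons(a, h(c)), cons(a, c)))  →  m(cons(pair(a, c), pair(a, a)), cons(a, a), cons(cons(a, h(c)), cons(a, c)))   [R4 at 2.2]
3. m(cons(pair(a, c), pair(a, a)), cons(a, a), cons(cons(a, h(c)), cons(a, c)))  →  cons(a, c)   [R4 at ε]

Reduce t₂ = pair(pair(cons(m(cons(pair(a, c), pair(a, a)), cons(c, a), cons(cons(a, cons(a, cons(a, a))), pair(b, c))), pair(c, b)), pair(c, b)), pair(pair(cons(c, c), cons(a, b)), cons(cons(a, c), cons(c, a)))):
1. pair(pair(cons(m(cons(pair(a, c), pair(a, a)), cons(c, a), cons(cons(a, cons(a, cons(a, a))), pair(b, c))), pair(c, b)), pair(c, b)), pair(pair(cons(c, c), cons(a, b)), cons(cons(a, c), cons(c, a))))  →  pair(pair(cons(pair(b, c), pair(c, b)), pair(c, b)), pair(pair(cons(c, c), cons(a, b)), cons(cons(a, c), cons(c, a))))   [R4 at 1.1.1]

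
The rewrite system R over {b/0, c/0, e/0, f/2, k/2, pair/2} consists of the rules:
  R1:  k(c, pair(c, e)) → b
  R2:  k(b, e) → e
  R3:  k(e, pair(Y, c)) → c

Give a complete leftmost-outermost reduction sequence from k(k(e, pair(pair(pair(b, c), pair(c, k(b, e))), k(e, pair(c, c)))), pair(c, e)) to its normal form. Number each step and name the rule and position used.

b

1. k(k(e, pair(pair(pair(b, c), pair(c, k(b, e))), k(e, pair(c, c)))), pair(c, e))  →  k(k(e, pair(pair(pair(b, c), pair(c, e)), k(e, pair(c, c)))), pair(c, e))   [R2 at 1.2.1.2.2]
2. k(k(e, pair(pair(pair(b, c), pair(c, e)), k(e, pair(c, c)))), pair(c, e))  →  k(k(e, pair(pair(pair(b, c), pair(c, e)), c)), pair(c, e))   [R3 at 1.2.2]
3. k(k(e, pair(pair(pair(b, c), pair(c, e)), c)), pair(c, e))  →  k(c, pair(c, e))   [R3 at 1]
4. k(c, pair(c, e))  →  b   [R1 at ε]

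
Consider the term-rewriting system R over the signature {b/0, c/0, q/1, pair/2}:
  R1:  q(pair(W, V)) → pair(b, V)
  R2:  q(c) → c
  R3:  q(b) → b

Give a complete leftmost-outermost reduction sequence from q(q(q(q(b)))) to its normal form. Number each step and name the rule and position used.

1. q(q(q(q(b))))  →  q(q(q(b)))   [R3 at 1.1.1]
2. q(q(q(b)))  →  q(q(b))   [R3 at 1.1]
3. q(q(b))  →  q(b)   [R3 at 1]
4. q(b)  →  b   [R3 at ε]

b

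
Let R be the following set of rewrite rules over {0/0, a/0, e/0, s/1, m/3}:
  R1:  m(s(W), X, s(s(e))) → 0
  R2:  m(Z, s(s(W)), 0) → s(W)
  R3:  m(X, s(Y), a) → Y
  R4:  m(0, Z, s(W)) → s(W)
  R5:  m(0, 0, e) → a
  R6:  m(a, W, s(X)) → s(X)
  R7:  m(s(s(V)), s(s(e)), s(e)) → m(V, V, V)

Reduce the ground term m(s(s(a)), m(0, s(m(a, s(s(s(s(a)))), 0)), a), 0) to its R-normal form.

1. m(s(s(a)), m(0, s(m(a, s(s(s(s(a)))), 0)), a), 0)  →  m(s(s(a)), m(a, s(s(s(s(a)))), 0), 0)   [R3 at 2]
2. m(s(s(a)), m(a, s(s(s(s(a)))), 0), 0)  →  m(s(s(a)), s(s(s(a))), 0)   [R2 at 2]
3. m(s(s(a)), s(s(s(a))), 0)  →  s(s(a))   [R2 at ε]

s(s(a))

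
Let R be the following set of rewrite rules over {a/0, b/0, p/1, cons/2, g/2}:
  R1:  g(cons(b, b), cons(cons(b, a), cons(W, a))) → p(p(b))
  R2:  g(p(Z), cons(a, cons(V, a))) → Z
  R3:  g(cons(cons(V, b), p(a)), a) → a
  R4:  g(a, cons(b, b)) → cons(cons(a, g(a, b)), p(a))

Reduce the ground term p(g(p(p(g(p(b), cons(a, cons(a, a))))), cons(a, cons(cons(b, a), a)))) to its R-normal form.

1. p(g(p(p(g(p(b), cons(a, cons(a, a))))), cons(a, cons(cons(b, a), a))))  →  p(p(g(p(b), cons(a, cons(a, a)))))   [R2 at 1]
2. p(p(g(p(b), cons(a, cons(a, a)))))  →  p(p(b))   [R2 at 1.1]

p(p(b))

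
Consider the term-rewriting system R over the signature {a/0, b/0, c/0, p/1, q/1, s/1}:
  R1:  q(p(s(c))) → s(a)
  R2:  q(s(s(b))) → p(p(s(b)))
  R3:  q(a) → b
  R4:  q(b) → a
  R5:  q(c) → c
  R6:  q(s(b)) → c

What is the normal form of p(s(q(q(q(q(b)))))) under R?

p(s(b))

1. p(s(q(q(q(q(b))))))  →  p(s(q(q(q(a)))))   [R4 at 1.1.1.1.1]
2. p(s(q(q(q(a)))))  →  p(s(q(q(b))))   [R3 at 1.1.1.1]
3. p(s(q(q(b))))  →  p(s(q(a)))   [R4 at 1.1.1]
4. p(s(q(a)))  →  p(s(b))   [R3 at 1.1]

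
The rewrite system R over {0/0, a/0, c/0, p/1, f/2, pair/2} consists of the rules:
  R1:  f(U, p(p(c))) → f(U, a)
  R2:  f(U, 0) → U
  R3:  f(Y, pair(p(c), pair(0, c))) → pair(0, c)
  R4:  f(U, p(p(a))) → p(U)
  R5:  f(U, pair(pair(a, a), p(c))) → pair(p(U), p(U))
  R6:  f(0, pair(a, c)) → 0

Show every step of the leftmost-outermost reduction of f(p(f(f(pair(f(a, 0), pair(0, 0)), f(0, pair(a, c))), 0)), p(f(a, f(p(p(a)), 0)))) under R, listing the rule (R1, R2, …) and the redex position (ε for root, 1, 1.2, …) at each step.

p(p(pair(a, pair(0, 0))))

1. f(p(f(f(pair(f(a, 0), pair(0, 0)), f(0, pair(a, c))), 0)), p(f(a, f(p(p(a)), 0))))  →  f(p(f(pair(f(a, 0), pair(0, 0)), f(0, pair(a, c)))), p(f(a, f(p(p(a)), 0))))   [R2 at 1.1]
2. f(p(f(pair(f(a, 0), pair(0, 0)), f(0, pair(a, c)))), p(f(a, f(p(p(a)), 0))))  →  f(p(f(pair(a, pair(0, 0)), f(0, pair(a, c)))), p(f(a, f(p(p(a)), 0))))   [R2 at 1.1.1.1]
3. f(p(f(pair(a, pair(0, 0)), f(0, pair(a, c)))), p(f(a, f(p(p(a)), 0))))  →  f(p(f(pair(a, pair(0, 0)), 0)), p(f(a, f(p(p(a)), 0))))   [R6 at 1.1.2]
4. f(p(f(pair(a, pair(0, 0)), 0)), p(f(a, f(p(p(a)), 0))))  →  f(p(pair(a, pair(0, 0))), p(f(a, f(p(p(a)), 0))))   [R2 at 1.1]
5. f(p(pair(a, pair(0, 0))), p(f(a, f(p(p(a)), 0))))  →  f(p(pair(a, pair(0, 0))), p(f(a, p(p(a)))))   [R2 at 2.1.2]
6. f(p(pair(a, pair(0, 0))), p(f(a, p(p(a)))))  →  f(p(pair(a, pair(0, 0))), p(p(a)))   [R4 at 2.1]
7. f(p(pair(a, pair(0, 0))), p(p(a)))  →  p(p(pair(a, pair(0, 0))))   [R4 at ε]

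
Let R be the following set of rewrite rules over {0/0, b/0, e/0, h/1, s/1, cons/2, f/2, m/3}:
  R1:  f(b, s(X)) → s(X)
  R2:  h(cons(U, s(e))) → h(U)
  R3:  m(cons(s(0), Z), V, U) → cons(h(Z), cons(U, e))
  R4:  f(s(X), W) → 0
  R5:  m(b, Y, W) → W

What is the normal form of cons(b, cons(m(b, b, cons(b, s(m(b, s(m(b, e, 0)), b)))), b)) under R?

cons(b, cons(cons(b, s(b)), b))

1. cons(b, cons(m(b, b, cons(b, s(m(b, s(m(b, e, 0)), b)))), b))  →  cons(b, cons(cons(b, s(m(b, s(m(b, e, 0)), b))), b))   [R5 at 2.1]
2. cons(b, cons(cons(b, s(m(b, s(m(b, e, 0)), b))), b))  →  cons(b, cons(cons(b, s(b)), b))   [R5 at 2.1.2.1]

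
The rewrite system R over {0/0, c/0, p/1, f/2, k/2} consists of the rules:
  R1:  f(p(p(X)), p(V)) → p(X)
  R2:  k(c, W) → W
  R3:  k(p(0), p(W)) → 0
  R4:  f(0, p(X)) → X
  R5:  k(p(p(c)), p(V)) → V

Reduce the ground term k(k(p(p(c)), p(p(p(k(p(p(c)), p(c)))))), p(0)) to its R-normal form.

1. k(k(p(p(c)), p(p(p(k(p(p(c)), p(c)))))), p(0))  →  k(p(p(k(p(p(c)), p(c)))), p(0))   [R5 at 1]
2. k(p(p(k(p(p(c)), p(c)))), p(0))  →  k(p(p(c)), p(0))   [R5 at 1.1.1]
3. k(p(p(c)), p(0))  →  0   [R5 at ε]

0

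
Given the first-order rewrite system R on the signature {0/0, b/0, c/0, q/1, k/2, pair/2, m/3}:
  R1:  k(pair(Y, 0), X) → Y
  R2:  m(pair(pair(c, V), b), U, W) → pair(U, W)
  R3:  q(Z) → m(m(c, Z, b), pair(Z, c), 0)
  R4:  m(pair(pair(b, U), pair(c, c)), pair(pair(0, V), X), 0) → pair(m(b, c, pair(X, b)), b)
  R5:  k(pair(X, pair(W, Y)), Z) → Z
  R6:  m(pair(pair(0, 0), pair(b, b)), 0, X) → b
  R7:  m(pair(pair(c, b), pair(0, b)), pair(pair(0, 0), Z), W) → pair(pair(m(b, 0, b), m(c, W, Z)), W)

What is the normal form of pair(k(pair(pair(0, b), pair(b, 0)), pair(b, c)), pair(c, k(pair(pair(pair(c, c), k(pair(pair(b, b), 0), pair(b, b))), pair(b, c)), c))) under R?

pair(pair(b, c), pair(c, c))

1. pair(k(pair(pair(0, b), pair(b, 0)), pair(b, c)), pair(c, k(pair(pair(pair(c, c), k(pair(pair(b, b), 0), pair(b, b))), pair(b, c)), c)))  →  pair(pair(b, c), pair(c, k(pair(pair(pair(c, c), k(pair(pair(b, b), 0), pair(b, b))), pair(b, c)), c)))   [R5 at 1]
2. pair(pair(b, c), pair(c, k(pair(pair(pair(c, c), k(pair(pair(b, b), 0), pair(b, b))), pair(b, c)), c)))  →  pair(pair(b, c), pair(c, c))   [R5 at 2.2]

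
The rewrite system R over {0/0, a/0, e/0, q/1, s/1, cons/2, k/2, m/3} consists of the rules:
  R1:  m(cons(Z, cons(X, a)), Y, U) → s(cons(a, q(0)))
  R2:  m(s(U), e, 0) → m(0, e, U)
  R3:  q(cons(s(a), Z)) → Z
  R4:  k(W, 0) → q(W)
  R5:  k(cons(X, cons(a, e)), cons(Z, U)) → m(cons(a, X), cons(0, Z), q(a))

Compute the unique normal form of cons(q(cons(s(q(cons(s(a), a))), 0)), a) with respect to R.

1. cons(q(cons(s(q(cons(s(a), a))), 0)), a)  →  cons(q(cons(s(a), 0)), a)   [R3 at 1.1.1.1]
2. cons(q(cons(s(a), 0)), a)  →  cons(0, a)   [R3 at 1]

cons(0, a)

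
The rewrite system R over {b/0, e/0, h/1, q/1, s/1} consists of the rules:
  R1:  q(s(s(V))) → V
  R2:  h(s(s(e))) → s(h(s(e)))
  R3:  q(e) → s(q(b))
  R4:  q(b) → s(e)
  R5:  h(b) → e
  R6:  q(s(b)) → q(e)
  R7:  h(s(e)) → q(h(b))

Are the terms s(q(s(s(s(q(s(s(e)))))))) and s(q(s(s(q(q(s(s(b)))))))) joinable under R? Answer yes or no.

yes — NF(t₁) = s(s(e)), NF(t₂) = s(s(e))

Reduce t₁ = s(q(s(s(s(q(s(s(e)))))))):
1. s(q(s(s(s(q(s(s(e))))))))  →  s(s(q(s(s(e)))))   [R1 at 1]
2. s(s(q(s(s(e)))))  →  s(s(e))   [R1 at 1.1]

Reduce t₂ = s(q(s(s(q(q(s(s(b)))))))):
1. s(q(s(s(q(q(s(s(b))))))))  →  s(q(q(s(s(b)))))   [R1 at 1]
2. s(q(q(s(s(b)))))  →  s(q(b))   [R1 at 1.1]
3. s(q(b))  →  s(s(e))   [R4 at 1]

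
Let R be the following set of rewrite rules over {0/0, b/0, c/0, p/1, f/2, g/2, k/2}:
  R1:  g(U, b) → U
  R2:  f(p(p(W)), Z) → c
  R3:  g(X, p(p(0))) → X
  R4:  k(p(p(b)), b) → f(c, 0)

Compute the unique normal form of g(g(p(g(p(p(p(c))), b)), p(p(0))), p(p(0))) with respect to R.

1. g(g(p(g(p(p(p(c))), b)), p(p(0))), p(p(0)))  →  g(p(g(p(p(p(c))), b)), p(p(0)))   [R3 at ε]
2. g(p(g(p(p(p(c))), b)), p(p(0)))  →  p(g(p(p(p(c))), b))   [R3 at ε]
3. p(g(p(p(p(c))), b))  →  p(p(p(p(c))))   [R1 at 1]

p(p(p(p(c))))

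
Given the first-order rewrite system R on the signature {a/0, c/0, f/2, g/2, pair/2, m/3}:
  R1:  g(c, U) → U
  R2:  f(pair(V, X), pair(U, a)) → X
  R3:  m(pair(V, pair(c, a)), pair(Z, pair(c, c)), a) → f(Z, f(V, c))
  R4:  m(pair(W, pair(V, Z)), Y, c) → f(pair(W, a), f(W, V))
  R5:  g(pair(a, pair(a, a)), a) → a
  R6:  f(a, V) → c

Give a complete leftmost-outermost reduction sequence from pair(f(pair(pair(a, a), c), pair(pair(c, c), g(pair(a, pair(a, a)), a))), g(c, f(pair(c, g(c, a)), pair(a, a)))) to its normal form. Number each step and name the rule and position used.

1. pair(f(pair(pair(a, a), c), pair(pair(c, c), g(pair(a, pair(a, a)), a))), g(c, f(pair(c, g(c, a)), pair(a, a))))  →  pair(f(pair(pair(a, a), c), pair(pair(c, c), a)), g(c, f(pair(c, g(c, a)), pair(a, a))))   [R5 at 1.2.2]
2. pair(f(pair(pair(a, a), c), pair(pair(c, c), a)), g(c, f(pair(c, g(c, a)), pair(a, a))))  →  pair(c, g(c, f(pair(c, g(c, a)), pair(a, a))))   [R2 at 1]
3. pair(c, g(c, f(pair(c, g(c, a)), pair(a, a))))  →  pair(c, f(pair(c, g(c, a)), pair(a, a)))   [R1 at 2]
4. pair(c, f(pair(c, g(c, a)), pair(a, a)))  →  pair(c, g(c, a))   [R2 at 2]
5. pair(c, g(c, a))  →  pair(c, a)   [R1 at 2]

pair(c, a)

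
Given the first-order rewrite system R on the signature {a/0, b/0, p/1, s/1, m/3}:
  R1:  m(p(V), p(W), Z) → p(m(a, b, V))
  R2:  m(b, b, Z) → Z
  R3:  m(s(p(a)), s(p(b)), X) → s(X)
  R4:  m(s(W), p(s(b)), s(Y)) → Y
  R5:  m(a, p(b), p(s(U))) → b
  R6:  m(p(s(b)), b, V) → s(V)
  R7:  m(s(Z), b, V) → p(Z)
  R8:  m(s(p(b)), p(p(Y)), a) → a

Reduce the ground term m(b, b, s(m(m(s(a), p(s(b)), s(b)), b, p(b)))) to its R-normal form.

s(p(b))

1. m(b, b, s(m(m(s(a), p(s(b)), s(b)), b, p(b))))  →  s(m(m(s(a), p(s(b)), s(b)), b, p(b)))   [R2 at ε]
2. s(m(m(s(a), p(s(b)), s(b)), b, p(b)))  →  s(m(b, b, p(b)))   [R4 at 1.1]
3. s(m(b, b, p(b)))  →  s(p(b))   [R2 at 1]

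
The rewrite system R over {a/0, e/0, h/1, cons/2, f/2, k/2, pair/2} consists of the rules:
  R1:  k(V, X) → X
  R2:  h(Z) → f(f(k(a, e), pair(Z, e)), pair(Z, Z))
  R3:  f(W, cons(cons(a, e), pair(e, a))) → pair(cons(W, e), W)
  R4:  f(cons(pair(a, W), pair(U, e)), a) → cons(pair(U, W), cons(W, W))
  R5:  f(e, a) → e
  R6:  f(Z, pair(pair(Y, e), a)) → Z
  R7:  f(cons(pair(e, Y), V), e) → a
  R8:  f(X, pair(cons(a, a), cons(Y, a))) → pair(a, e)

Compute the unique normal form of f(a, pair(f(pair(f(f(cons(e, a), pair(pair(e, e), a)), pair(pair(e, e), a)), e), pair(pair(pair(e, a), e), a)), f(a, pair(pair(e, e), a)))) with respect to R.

1. f(a, pair(f(pair(f(f(cons(e, a), pair(pair(e, e), a)), pair(pair(e, e), a)), e), pair(pair(pair(e, a), e), a)), f(a, pair(pair(e, e), a))))  →  f(a, pair(pair(f(f(cons(e, a), pair(pair(e, e), a)), pair(pair(e, e), a)), e), f(a, pair(pair(e, e), a))))   [R6 at 2.1]
2. f(a, pair(pair(f(f(cons(e, a), pair(pair(e, e), a)), pair(pair(e, e), a)), e), f(a, pair(pair(e, e), a))))  →  f(a, pair(pair(f(cons(e, a), pair(pair(e, e), a)), e), f(a, pair(pair(e, e), a))))   [R6 at 2.1.1]
3. f(a, pair(pair(f(cons(e, a), pair(pair(e, e), a)), e), f(a, pair(pair(e, e), a))))  →  f(a, pair(pair(cons(e, a), e), f(a, pair(pair(e, e), a))))   [R6 at 2.1.1]
4. f(a, pair(pair(cons(e, a), e), f(a, pair(pair(e, e), a))))  →  f(a, pair(pair(cons(e, a), e), a))   [R6 at 2.2]
5. f(a, pair(pair(cons(e, a), e), a))  →  a   [R6 at ε]

a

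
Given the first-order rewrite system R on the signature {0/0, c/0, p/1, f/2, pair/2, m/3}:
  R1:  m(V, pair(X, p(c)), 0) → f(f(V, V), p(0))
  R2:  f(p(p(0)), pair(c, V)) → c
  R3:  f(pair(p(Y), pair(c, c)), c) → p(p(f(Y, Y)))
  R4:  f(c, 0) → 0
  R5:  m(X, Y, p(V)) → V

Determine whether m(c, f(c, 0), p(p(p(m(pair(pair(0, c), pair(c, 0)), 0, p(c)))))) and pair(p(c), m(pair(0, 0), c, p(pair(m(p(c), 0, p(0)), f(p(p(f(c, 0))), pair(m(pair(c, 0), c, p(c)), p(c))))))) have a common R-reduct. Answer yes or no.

no — NF(t₁) = p(p(c)), NF(t₂) = pair(p(c), pair(0, c))

Reduce t₁ = m(c, f(c, 0), p(p(p(m(pair(pair(0, c), pair(c, 0)), 0, p(c)))))):
1. m(c, f(c, 0), p(p(p(m(pair(pair(0, c), pair(c, 0)), 0, p(c))))))  →  p(p(m(pair(pair(0, c), pair(c, 0)), 0, p(c))))   [R5 at ε]
2. p(p(m(pair(pair(0, c), pair(c, 0)), 0, p(c))))  →  p(p(c))   [R5 at 1.1]

Reduce t₂ = pair(p(c), m(pair(0, 0), c, p(pair(m(p(c), 0, p(0)), f(p(p(f(c, 0))), pair(m(pair(c, 0), c, p(c)), p(c))))))):
1. pair(p(c), m(pair(0, 0), c, p(pair(m(p(c), 0, p(0)), f(p(p(f(c, 0))), pair(m(pair(c, 0), c, p(c)), p(c)))))))  →  pair(p(c), pair(m(p(c), 0, p(0)), f(p(p(f(c, 0))), pair(m(pair(c, 0), c, p(c)), p(c)))))   [R5 at 2]
2. pair(p(c), pair(m(p(c), 0, p(0)), f(p(p(f(c, 0))), pair(m(pair(c, 0), c, p(c)), p(c)))))  →  pair(p(c), pair(0, f(p(p(f(c, 0))), pair(m(pair(c, 0), c, p(c)), p(c)))))   [R5 at 2.1]
3. pair(p(c), pair(0, f(p(p(f(c, 0))), pair(m(pair(c, 0), c, p(c)), p(c)))))  →  pair(p(c), pair(0, f(p(p(0)), pair(m(pair(c, 0), c, p(c)), p(c)))))   [R4 at 2.2.1.1.1]
4. pair(p(c), pair(0, f(p(p(0)), pair(m(pair(c, 0), c, p(c)), p(c)))))  →  pair(p(c), pair(0, f(p(p(0)), pair(c, p(c)))))   [R5 at 2.2.2.1]
5. pair(p(c), pair(0, f(p(p(0)), pair(c, p(c)))))  →  pair(p(c), pair(0, c))   [R2 at 2.2]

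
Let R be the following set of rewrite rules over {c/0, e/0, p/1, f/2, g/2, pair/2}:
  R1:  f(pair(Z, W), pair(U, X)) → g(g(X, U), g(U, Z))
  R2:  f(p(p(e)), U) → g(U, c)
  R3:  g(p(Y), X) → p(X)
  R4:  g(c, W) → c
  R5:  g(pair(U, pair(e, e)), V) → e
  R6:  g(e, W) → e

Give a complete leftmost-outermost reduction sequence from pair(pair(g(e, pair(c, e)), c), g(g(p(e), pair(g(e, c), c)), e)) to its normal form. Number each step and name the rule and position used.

1. pair(pair(g(e, pair(c, e)), c), g(g(p(e), pair(g(e, c), c)), e))  →  pair(pair(e, c), g(g(p(e), pair(g(e, c), c)), e))   [R6 at 1.1]
2. pair(pair(e, c), g(g(p(e), pair(g(e, c), c)), e))  →  pair(pair(e, c), g(p(pair(g(e, c), c)), e))   [R3 at 2.1]
3. pair(pair(e, c), g(p(pair(g(e, c), c)), e))  →  pair(pair(e, c), p(e))   [R3 at 2]

pair(pair(e, c), p(e))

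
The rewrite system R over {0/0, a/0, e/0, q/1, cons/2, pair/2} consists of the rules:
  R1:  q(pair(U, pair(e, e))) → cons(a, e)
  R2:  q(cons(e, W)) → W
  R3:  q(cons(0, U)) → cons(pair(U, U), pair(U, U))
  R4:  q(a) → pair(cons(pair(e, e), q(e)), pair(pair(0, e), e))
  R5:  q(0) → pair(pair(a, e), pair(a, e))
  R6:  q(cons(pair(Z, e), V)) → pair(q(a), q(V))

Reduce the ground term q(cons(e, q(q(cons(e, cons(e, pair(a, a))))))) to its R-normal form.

pair(a, a)

1. q(cons(e, q(q(cons(e, cons(e, pair(a, a)))))))  →  q(q(cons(e, cons(e, pair(a, a)))))   [R2 at ε]
2. q(q(cons(e, cons(e, pair(a, a)))))  →  q(cons(e, pair(a, a)))   [R2 at 1]
3. q(cons(e, pair(a, a)))  →  pair(a, a)   [R2 at ε]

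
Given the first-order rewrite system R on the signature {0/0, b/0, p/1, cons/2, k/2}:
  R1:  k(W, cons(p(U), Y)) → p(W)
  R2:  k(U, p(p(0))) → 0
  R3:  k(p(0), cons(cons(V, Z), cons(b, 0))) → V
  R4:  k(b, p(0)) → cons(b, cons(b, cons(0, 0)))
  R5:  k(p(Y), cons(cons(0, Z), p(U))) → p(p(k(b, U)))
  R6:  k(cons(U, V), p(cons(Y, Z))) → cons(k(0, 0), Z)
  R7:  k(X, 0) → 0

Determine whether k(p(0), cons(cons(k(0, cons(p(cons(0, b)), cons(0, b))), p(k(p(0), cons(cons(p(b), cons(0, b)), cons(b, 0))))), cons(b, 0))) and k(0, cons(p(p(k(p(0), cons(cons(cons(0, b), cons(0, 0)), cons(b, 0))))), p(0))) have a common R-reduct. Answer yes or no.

yes — NF(t₁) = p(0), NF(t₂) = p(0)

Reduce t₁ = k(p(0), cons(cons(k(0, cons(p(cons(0, b)), cons(0, b))), p(k(p(0), cons(cons(p(b), cons(0, b)), cons(b, 0))))), cons(b, 0))):
1. k(p(0), cons(cons(k(0, cons(p(cons(0, b)), cons(0, b))), p(k(p(0), cons(cons(p(b), cons(0, b)), cons(b, 0))))), cons(b, 0)))  →  k(0, cons(p(cons(0, b)), cons(0, b)))   [R3 at ε]
2. k(0, cons(p(cons(0, b)), cons(0, b)))  →  p(0)   [R1 at ε]

Reduce t₂ = k(0, cons(p(p(k(p(0), cons(cons(cons(0, b), cons(0, 0)), cons(b, 0))))), p(0))):
1. k(0, cons(p(p(k(p(0), cons(cons(cons(0, b), cons(0, 0)), cons(b, 0))))), p(0)))  →  p(0)   [R1 at ε]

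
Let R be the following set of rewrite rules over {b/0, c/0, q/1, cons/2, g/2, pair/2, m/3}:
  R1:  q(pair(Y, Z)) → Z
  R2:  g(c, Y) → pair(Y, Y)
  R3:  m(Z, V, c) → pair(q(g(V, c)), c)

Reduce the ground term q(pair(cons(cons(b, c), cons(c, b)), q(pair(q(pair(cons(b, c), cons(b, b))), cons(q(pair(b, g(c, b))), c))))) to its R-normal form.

cons(pair(b, b), c)

1. q(pair(cons(cons(b, c), cons(c, b)), q(pair(q(pair(cons(b, c), cons(b, b))), cons(q(pair(b, g(c, b))), c)))))  →  q(pair(q(pair(cons(b, c), cons(b, b))), cons(q(pair(b, g(c, b))), c)))   [R1 at ε]
2. q(pair(q(pair(cons(b, c), cons(b, b))), cons(q(pair(b, g(c, b))), c)))  →  cons(q(pair(b, g(c, b))), c)   [R1 at ε]
3. cons(q(pair(b, g(c, b))), c)  →  cons(g(c, b), c)   [R1 at 1]
4. cons(g(c, b), c)  →  cons(pair(b, b), c)   [R2 at 1]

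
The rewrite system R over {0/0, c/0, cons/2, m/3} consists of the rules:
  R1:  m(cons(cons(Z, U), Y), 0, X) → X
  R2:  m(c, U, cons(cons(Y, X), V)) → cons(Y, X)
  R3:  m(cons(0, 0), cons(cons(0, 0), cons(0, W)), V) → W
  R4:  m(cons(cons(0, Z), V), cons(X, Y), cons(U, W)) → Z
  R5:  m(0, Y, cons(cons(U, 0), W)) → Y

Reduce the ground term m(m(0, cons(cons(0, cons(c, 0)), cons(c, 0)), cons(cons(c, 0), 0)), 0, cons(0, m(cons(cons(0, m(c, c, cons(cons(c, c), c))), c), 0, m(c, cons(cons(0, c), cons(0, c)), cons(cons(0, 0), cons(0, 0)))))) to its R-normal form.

cons(0, cons(0, 0))

1. m(m(0, cons(cons(0, cons(c, 0)), cons(c, 0)), cons(cons(c, 0), 0)), 0, cons(0, m(cons(cons(0, m(c, c, cons(cons(c, c), c))), c), 0, m(c, cons(cons(0, c), cons(0, c)), cons(cons(0, 0), cons(0, 0))))))  →  m(cons(cons(0, cons(c, 0)), cons(c, 0)), 0, cons(0, m(cons(cons(0, m(c, c, cons(cons(c, c), c))), c), 0, m(c, cons(cons(0, c), cons(0, c)), cons(cons(0, 0), cons(0, 0))))))   [R5 at 1]
2. m(cons(cons(0, cons(c, 0)), cons(c, 0)), 0, cons(0, m(cons(cons(0, m(c, c, cons(cons(c, c), c))), c), 0, m(c, cons(cons(0, c), cons(0, c)), cons(cons(0, 0), cons(0, 0))))))  →  cons(0, m(cons(cons(0, m(c, c, cons(cons(c, c), c))), c), 0, m(c, cons(cons(0, c), cons(0, c)), cons(cons(0, 0), cons(0, 0)))))   [R1 at ε]
3. cons(0, m(cons(cons(0, m(c, c, cons(cons(c, c), c))), c), 0, m(c, cons(cons(0, c), cons(0, c)), cons(cons(0, 0), cons(0, 0)))))  →  cons(0, m(c, cons(cons(0, c), cons(0, c)), cons(cons(0, 0), cons(0, 0))))   [R1 at 2]
4. cons(0, m(c, cons(cons(0, c), cons(0, c)), cons(cons(0, 0), cons(0, 0))))  →  cons(0, cons(0, 0))   [R2 at 2]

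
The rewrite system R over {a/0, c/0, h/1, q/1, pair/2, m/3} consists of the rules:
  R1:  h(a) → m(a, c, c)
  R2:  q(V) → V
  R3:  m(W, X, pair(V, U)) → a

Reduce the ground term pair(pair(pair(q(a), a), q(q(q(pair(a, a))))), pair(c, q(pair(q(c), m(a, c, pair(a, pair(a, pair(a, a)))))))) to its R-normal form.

1. pair(pair(pair(q(a), a), q(q(q(pair(a, a))))), pair(c, q(pair(q(c), m(a, c, pair(a, pair(a, pair(a, a))))))))  →  pair(pair(pair(a, a), q(q(q(pair(a, a))))), pair(c, q(pair(q(c), m(a, c, pair(a, pair(a, pair(a, a))))))))   [R2 at 1.1.1]
2. pair(pair(pair(a, a), q(q(q(pair(a, a))))), pair(c, q(pair(q(c), m(a, c, pair(a, pair(a, pair(a, a))))))))  →  pair(pair(pair(a, a), q(q(pair(a, a)))), pair(c, q(pair(q(c), m(a, c, pair(a, pair(a, pair(a, a))))))))   [R2 at 1.2]
3. pair(pair(pair(a, a), q(q(pair(a, a)))), pair(c, q(pair(q(c), m(a, c, pair(a, pair(a, pair(a, a))))))))  →  pair(pair(pair(a, a), q(pair(a, a))), pair(c, q(pair(q(c), m(a, c, pair(a, pair(a, pair(a, a))))))))   [R2 at 1.2]
4. pair(pair(pair(a, a), q(pair(a, a))), pair(c, q(pair(q(c), m(a, c, pair(a, pair(a, pair(a, a))))))))  →  pair(pair(pair(a, a), pair(a, a)), pair(c, q(pair(q(c), m(a, c, pair(a, pair(a, pair(a, a))))))))   [R2 at 1.2]
5. pair(pair(pair(a, a), pair(a, a)), pair(c, q(pair(q(c), m(a, c, pair(a, pair(a, pair(a, a))))))))  →  pair(pair(pair(a, a), pair(a, a)), pair(c, pair(q(c), m(a, c, pair(a, pair(a, pair(a, a)))))))   [R2 at 2.2]
6. pair(pair(pair(a, a), pair(a, a)), pair(c, pair(q(c), m(a, c, pair(a, pair(a, pair(a, a)))))))  →  pair(pair(pair(a, a), pair(a, a)), pair(c, pair(c, m(a, c, pair(a, pair(a, pair(a, a)))))))   [R2 at 2.2.1]
7. pair(pair(pair(a, a), pair(a, a)), pair(c, pair(c, m(a, c, pair(a, pair(a, pair(a, a)))))))  →  pair(pair(pair(a, a), pair(a, a)), pair(c, pair(c, a)))   [R3 at 2.2.2]

pair(pair(pair(a, a), pair(a, a)), pair(c, pair(c, a)))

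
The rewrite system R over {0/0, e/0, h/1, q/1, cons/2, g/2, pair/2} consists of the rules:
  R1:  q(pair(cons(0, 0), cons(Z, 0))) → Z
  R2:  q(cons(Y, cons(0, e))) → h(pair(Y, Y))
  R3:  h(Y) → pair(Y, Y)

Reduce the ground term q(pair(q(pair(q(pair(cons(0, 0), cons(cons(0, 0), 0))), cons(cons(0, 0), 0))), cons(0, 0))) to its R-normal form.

1. q(pair(q(pair(q(pair(cons(0, 0), cons(cons(0, 0), 0))), cons(cons(0, 0), 0))), cons(0, 0)))  →  q(pair(q(pair(cons(0, 0), cons(cons(0, 0), 0))), cons(0, 0)))   [R1 at 1.1.1.1]
2. q(pair(q(pair(cons(0, 0), cons(cons(0, 0), 0))), cons(0, 0)))  →  q(pair(cons(0, 0), cons(0, 0)))   [R1 at 1.1]
3. q(pair(cons(0, 0), cons(0, 0)))  →  0   [R1 at ε]

0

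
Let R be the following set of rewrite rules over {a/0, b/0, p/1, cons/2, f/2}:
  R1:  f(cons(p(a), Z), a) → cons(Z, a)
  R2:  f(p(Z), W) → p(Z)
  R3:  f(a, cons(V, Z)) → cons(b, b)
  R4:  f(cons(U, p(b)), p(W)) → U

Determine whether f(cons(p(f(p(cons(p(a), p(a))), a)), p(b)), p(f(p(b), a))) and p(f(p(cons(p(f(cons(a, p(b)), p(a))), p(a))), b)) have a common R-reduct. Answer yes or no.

yes — NF(t₁) = p(p(cons(p(a), p(a)))), NF(t₂) = p(p(cons(p(a), p(a))))

Reduce t₁ = f(cons(p(f(p(cons(p(a), p(a))), a)), p(b)), p(f(p(b), a))):
1. f(cons(p(f(p(cons(p(a), p(a))), a)), p(b)), p(f(p(b), a)))  →  p(f(p(cons(p(a), p(a))), a))   [R4 at ε]
2. p(f(p(cons(p(a), p(a))), a))  →  p(p(cons(p(a), p(a))))   [R2 at 1]

Reduce t₂ = p(f(p(cons(p(f(cons(a, p(b)), p(a))), p(a))), b)):
1. p(f(p(cons(p(f(cons(a, p(b)), p(a))), p(a))), b))  →  p(p(cons(p(f(cons(a, p(b)), p(a))), p(a))))   [R2 at 1]
2. p(p(cons(p(f(cons(a, p(b)), p(a))), p(a))))  →  p(p(cons(p(a), p(a))))   [R4 at 1.1.1.1]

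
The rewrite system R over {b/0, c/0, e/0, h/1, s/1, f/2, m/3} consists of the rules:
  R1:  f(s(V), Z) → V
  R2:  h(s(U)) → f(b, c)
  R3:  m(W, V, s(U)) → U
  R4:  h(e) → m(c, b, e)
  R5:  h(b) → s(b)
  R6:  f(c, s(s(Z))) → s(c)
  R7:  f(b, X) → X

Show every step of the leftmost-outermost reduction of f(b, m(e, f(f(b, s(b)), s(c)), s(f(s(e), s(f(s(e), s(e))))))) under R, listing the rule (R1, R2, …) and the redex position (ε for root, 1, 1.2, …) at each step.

1. f(b, m(e, f(f(b, s(b)), s(c)), s(f(s(e), s(f(s(e), s(e)))))))  →  m(e, f(f(b, s(b)), s(c)), s(f(s(e), s(f(s(e), s(e))))))   [R7 at ε]
2. m(e, f(f(b, s(b)), s(c)), s(f(s(e), s(f(s(e), s(e))))))  →  f(s(e), s(f(s(e), s(e))))   [R3 at ε]
3. f(s(e), s(f(s(e), s(e))))  →  e   [R1 at ε]

e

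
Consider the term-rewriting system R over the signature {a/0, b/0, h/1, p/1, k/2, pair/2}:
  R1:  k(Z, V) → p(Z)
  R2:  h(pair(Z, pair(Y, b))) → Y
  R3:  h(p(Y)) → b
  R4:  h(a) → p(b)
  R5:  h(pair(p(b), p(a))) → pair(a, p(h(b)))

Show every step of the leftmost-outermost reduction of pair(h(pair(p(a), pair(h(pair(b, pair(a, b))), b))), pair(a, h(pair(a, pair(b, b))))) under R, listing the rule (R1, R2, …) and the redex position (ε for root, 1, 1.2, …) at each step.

pair(a, pair(a, b))

1. pair(h(pair(p(a), pair(h(pair(b, pair(a, b))), b))), pair(a, h(pair(a, pair(b, b)))))  →  pair(h(pair(b, pair(a, b))), pair(a, h(pair(a, pair(b, b)))))   [R2 at 1]
2. pair(h(pair(b, pair(a, b))), pair(a, h(pair(a, pair(b, b)))))  →  pair(a, pair(a, h(pair(a, pair(b, b)))))   [R2 at 1]
3. pair(a, pair(a, h(pair(a, pair(b, b)))))  →  pair(a, pair(a, b))   [R2 at 2.2]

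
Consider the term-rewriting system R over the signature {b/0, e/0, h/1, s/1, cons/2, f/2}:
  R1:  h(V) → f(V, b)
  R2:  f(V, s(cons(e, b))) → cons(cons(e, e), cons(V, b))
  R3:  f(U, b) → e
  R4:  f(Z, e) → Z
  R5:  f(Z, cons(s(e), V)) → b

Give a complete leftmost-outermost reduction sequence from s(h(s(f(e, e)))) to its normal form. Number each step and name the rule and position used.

1. s(h(s(f(e, e))))  →  s(f(s(f(e, e)), b))   [R1 at 1]
2. s(f(s(f(e, e)), b))  →  s(e)   [R3 at 1]

s(e)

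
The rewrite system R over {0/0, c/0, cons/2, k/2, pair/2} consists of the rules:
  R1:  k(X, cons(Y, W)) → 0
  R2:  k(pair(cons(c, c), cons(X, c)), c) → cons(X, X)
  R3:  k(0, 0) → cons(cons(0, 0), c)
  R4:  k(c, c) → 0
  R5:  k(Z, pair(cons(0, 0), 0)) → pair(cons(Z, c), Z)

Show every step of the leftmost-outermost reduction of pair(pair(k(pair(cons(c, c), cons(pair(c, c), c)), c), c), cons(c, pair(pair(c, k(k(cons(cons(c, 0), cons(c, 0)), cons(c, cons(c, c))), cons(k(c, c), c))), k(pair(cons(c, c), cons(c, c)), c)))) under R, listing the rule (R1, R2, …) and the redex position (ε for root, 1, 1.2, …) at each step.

1. pair(pair(k(pair(cons(c, c), cons(pair(c, c), c)), c), c), cons(c, pair(pair(c, k(k(cons(cons(c, 0), cons(c, 0)), cons(c, cons(c, c))), cons(k(c, c), c))), k(pair(cons(c, c), cons(c, c)), c))))  →  pair(pair(cons(pair(c, c), pair(c, c)), c), cons(c, pair(pair(c, k(k(cons(cons(c, 0), cons(c, 0)), cons(c, cons(c, c))), cons(k(c, c), c))), k(pair(cons(c, c), cons(c, c)), c))))   [R2 at 1.1]
2. pair(pair(cons(pair(c, c), pair(c, c)), c), cons(c, pair(pair(c, k(k(cons(cons(c, 0), cons(c, 0)), cons(c, cons(c, c))), cons(k(c, c), c))), k(pair(cons(c, c), cons(c, c)), c))))  →  pair(pair(cons(pair(c, c), pair(c, c)), c), cons(c, pair(pair(c, 0), k(pair(cons(c, c), cons(c, c)), c))))   [R1 at 2.2.1.2]
3. pair(pair(cons(pair(c, c), pair(c, c)), c), cons(c, pair(pair(c, 0), k(pair(cons(c, c), cons(c, c)), c))))  →  pair(pair(cons(pair(c, c), pair(c, c)), c), cons(c, pair(pair(c, 0), cons(c, c))))   [R2 at 2.2.2]

pair(pair(cons(pair(c, c), pair(c, c)), c), cons(c, pair(pair(c, 0), cons(c, c))))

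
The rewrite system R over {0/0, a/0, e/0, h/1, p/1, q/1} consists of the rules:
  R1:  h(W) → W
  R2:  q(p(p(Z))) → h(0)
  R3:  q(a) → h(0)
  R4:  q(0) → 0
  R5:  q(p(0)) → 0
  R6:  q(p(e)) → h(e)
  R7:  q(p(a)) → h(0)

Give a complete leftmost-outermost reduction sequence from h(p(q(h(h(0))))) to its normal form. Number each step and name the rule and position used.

1. h(p(q(h(h(0)))))  →  p(q(h(h(0))))   [R1 at ε]
2. p(q(h(h(0))))  →  p(q(h(0)))   [R1 at 1.1]
3. p(q(h(0)))  →  p(q(0))   [R1 at 1.1]
4. p(q(0))  →  p(0)   [R4 at 1]

p(0)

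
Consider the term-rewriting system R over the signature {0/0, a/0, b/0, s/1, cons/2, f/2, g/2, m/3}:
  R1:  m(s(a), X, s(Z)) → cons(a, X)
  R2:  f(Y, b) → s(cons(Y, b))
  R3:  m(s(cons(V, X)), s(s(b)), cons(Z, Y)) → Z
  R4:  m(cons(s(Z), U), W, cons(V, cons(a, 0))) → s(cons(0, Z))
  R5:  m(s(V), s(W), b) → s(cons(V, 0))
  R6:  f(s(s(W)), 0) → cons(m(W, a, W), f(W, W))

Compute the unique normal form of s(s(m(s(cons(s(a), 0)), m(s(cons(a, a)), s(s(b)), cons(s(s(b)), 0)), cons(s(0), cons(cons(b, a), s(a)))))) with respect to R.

1. s(s(m(s(cons(s(a), 0)), m(s(cons(a, a)), s(s(b)), cons(s(s(b)), 0)), cons(s(0), cons(cons(b, a), s(a))))))  →  s(s(m(s(cons(s(a), 0)), s(s(b)), cons(s(0), cons(cons(b, a), s(a))))))   [R3 at 1.1.2]
2. s(s(m(s(cons(s(a), 0)), s(s(b)), cons(s(0), cons(cons(b, a), s(a))))))  →  s(s(s(0)))   [R3 at 1.1]

s(s(s(0)))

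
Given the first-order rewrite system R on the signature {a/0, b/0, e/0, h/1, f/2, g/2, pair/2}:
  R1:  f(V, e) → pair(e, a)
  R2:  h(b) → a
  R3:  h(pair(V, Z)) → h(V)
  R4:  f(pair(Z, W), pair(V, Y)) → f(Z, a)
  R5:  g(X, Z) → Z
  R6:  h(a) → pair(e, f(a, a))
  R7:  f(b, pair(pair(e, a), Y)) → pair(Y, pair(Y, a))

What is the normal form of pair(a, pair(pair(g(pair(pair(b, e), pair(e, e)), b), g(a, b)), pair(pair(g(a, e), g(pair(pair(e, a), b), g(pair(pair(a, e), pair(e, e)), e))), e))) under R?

pair(a, pair(pair(b, b), pair(pair(e, e), e)))

1. pair(a, pair(pair(g(pair(pair(b, e), pair(e, e)), b), g(a, b)), pair(pair(g(a, e), g(pair(pair(e, a), b), g(pair(pair(a, e), pair(e, e)), e))), e)))  →  pair(a, pair(pair(b, g(a, b)), pair(pair(g(a, e), g(pair(pair(e, a), b), g(pair(pair(a, e), pair(e, e)), e))), e)))   [R5 at 2.1.1]
2. pair(a, pair(pair(b, g(a, b)), pair(pair(g(a, e), g(pair(pair(e, a), b), g(pair(pair(a, e), pair(e, e)), e))), e)))  →  pair(a, pair(pair(b, b), pair(pair(g(a, e), g(pair(pair(e, a), b), g(pair(pair(a, e), pair(e, e)), e))), e)))   [R5 at 2.1.2]
3. pair(a, pair(pair(b, b), pair(pair(g(a, e), g(pair(pair(e, a), b), g(pair(pair(a, e), pair(e, e)), e))), e)))  →  pair(a, pair(pair(b, b), pair(pair(e, g(pair(pair(e, a), b), g(pair(pair(a, e), pair(e, e)), e))), e)))   [R5 at 2.2.1.1]
4. pair(a, pair(pair(b, b), pair(pair(e, g(pair(pair(e, a), b), g(pair(pair(a, e), pair(e, e)), e))), e)))  →  pair(a, pair(pair(b, b), pair(pair(e, g(pair(pair(a, e), pair(e, e)), e)), e)))   [R5 at 2.2.1.2]
5. pair(a, pair(pair(b, b), pair(pair(e, g(pair(pair(a, e), pair(e, e)), e)), e)))  →  pair(a, pair(pair(b, b), pair(pair(e, e), e)))   [R5 at 2.2.1.2]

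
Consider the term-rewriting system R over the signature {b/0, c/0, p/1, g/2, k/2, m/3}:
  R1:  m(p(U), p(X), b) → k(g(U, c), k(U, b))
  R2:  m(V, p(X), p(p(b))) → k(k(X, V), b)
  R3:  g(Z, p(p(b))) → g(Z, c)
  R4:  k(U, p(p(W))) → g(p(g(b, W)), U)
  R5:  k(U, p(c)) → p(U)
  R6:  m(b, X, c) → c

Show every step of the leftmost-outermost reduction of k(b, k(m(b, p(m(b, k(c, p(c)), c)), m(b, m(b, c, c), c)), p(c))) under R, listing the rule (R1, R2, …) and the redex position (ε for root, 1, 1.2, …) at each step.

p(b)

1. k(b, k(m(b, p(m(b, k(c, p(c)), c)), m(b, m(b, c, c), c)), p(c)))  →  k(b, p(m(b, p(m(b, k(c, p(c)), c)), m(b, m(b, c, c), c))))   [R5 at 2]
2. k(b, p(m(b, p(m(b, k(c, p(c)), c)), m(b, m(b, c, c), c))))  →  k(b, p(m(b, p(c), m(b, m(b, c, c), c))))   [R6 at 2.1.2.1]
3. k(b, p(m(b, p(c), m(b, m(b, c, c), c))))  →  k(b, p(m(b, p(c), c)))   [R6 at 2.1.3]
4. k(b, p(m(b, p(c), c)))  →  k(b, p(c))   [R6 at 2.1]
5. k(b, p(c))  →  p(b)   [R5 at ε]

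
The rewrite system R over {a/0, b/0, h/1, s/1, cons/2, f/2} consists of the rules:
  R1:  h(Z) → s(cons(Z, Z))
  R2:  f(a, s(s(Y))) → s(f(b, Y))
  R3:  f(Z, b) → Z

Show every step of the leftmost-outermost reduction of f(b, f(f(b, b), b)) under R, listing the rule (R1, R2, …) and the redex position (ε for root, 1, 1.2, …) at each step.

1. f(b, f(f(b, b), b))  →  f(b, f(b, b))   [R3 at 2]
2. f(b, f(b, b))  →  f(b, b)   [R3 at 2]
3. f(b, b)  →  b   [R3 at ε]

b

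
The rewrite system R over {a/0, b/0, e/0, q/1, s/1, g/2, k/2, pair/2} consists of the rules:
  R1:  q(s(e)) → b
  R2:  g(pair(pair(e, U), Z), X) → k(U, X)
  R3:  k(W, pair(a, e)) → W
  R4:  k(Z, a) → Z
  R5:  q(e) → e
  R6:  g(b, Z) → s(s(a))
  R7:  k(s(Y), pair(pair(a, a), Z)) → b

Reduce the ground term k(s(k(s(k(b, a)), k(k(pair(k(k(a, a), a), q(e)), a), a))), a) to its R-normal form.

s(s(b))

1. k(s(k(s(k(b, a)), k(k(pair(k(k(a, a), a), q(e)), a), a))), a)  →  s(k(s(k(b, a)), k(k(pair(k(k(a, a), a), q(e)), a), a)))   [R4 at ε]
2. s(k(s(k(b, a)), k(k(pair(k(k(a, a), a), q(e)), a), a)))  →  s(k(s(b), k(k(pair(k(k(a, a), a), q(e)), a), a)))   [R4 at 1.1.1]
3. s(k(s(b), k(k(pair(k(k(a, a), a), q(e)), a), a)))  →  s(k(s(b), k(pair(k(k(a, a), a), q(e)), a)))   [R4 at 1.2]
4. s(k(s(b), k(pair(k(k(a, a), a), q(e)), a)))  →  s(k(s(b), pair(k(k(a, a), a), q(e))))   [R4 at 1.2]
5. s(k(s(b), pair(k(k(a, a), a), q(e))))  →  s(k(s(b), pair(k(a, a), q(e))))   [R4 at 1.2.1]
6. s(k(s(b), pair(k(a, a), q(e))))  →  s(k(s(b), pair(a, q(e))))   [R4 at 1.2.1]
7. s(k(s(b), pair(a, q(e))))  →  s(k(s(b), pair(a, e)))   [R5 at 1.2.2]
8. s(k(s(b), pair(a, e)))  →  s(s(b))   [R3 at 1]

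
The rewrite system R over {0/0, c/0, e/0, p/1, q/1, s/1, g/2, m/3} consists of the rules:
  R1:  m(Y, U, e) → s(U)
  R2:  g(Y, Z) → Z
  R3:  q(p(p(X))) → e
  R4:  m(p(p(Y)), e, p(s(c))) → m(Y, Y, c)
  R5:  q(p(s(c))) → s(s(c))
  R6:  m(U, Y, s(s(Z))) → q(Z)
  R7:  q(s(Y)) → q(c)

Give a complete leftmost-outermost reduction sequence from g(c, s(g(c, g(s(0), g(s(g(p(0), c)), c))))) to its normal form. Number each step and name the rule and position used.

s(c)

1. g(c, s(g(c, g(s(0), g(s(g(p(0), c)), c)))))  →  s(g(c, g(s(0), g(s(g(p(0), c)), c))))   [R2 at ε]
2. s(g(c, g(s(0), g(s(g(p(0), c)), c))))  →  s(g(s(0), g(s(g(p(0), c)), c)))   [R2 at 1]
3. s(g(s(0), g(s(g(p(0), c)), c)))  →  s(g(s(g(p(0), c)), c))   [R2 at 1]
4. s(g(s(g(p(0), c)), c))  →  s(c)   [R2 at 1]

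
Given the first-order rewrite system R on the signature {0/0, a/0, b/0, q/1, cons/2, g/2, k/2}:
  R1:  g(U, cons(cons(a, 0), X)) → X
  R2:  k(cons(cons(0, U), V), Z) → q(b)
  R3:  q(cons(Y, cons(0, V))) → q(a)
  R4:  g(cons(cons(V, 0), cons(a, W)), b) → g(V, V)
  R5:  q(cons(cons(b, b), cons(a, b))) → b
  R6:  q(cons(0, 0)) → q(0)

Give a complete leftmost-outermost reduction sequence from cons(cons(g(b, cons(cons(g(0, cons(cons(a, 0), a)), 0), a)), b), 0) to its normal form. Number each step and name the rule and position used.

1. cons(cons(g(b, cons(cons(g(0, cons(cons(a, 0), a)), 0), a)), b), 0)  →  cons(cons(g(b, cons(cons(a, 0), a)), b), 0)   [R1 at 1.1.2.1.1]
2. cons(cons(g(b, cons(cons(a, 0), a)), b), 0)  →  cons(cons(a, b), 0)   [R1 at 1.1]

cons(cons(a, b), 0)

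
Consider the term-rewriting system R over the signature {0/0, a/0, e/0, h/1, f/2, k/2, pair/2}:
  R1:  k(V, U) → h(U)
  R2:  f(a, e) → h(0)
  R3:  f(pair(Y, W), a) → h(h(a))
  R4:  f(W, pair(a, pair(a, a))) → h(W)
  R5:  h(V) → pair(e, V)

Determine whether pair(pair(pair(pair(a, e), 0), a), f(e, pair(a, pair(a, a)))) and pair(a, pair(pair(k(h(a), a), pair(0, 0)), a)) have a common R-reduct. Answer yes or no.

no — NF(t₁) = pair(pair(pair(pair(a, e), 0), a), pair(e, e)), NF(t₂) = pair(a, pair(pair(pair(e, a), pair(0, 0)), a))

Reduce t₁ = pair(pair(pair(pair(a, e), 0), a), f(e, pair(a, pair(a, a)))):
1. pair(pair(pair(pair(a, e), 0), a), f(e, pair(a, pair(a, a))))  →  pair(pair(pair(pair(a, e), 0), a), h(e))   [R4 at 2]
2. pair(pair(pair(pair(a, e), 0), a), h(e))  →  pair(pair(pair(pair(a, e), 0), a), pair(e, e))   [R5 at 2]

Reduce t₂ = pair(a, pair(pair(k(h(a), a), pair(0, 0)), a)):
1. pair(a, pair(pair(k(h(a), a), pair(0, 0)), a))  →  pair(a, pair(pair(h(a), pair(0, 0)), a))   [R1 at 2.1.1]
2. pair(a, pair(pair(h(a), pair(0, 0)), a))  →  pair(a, pair(pair(pair(e, a), pair(0, 0)), a))   [R5 at 2.1.1]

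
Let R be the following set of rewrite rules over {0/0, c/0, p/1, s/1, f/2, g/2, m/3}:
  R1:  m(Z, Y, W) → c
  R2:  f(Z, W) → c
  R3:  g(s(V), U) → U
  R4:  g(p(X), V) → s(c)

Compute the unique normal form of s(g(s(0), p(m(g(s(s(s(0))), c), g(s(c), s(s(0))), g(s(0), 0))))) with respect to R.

1. s(g(s(0), p(m(g(s(s(s(0))), c), g(s(c), s(s(0))), g(s(0), 0)))))  →  s(p(m(g(s(s(s(0))), c), g(s(c), s(s(0))), g(s(0), 0))))   [R3 at 1]
2. s(p(m(g(s(s(s(0))), c), g(s(c), s(s(0))), g(s(0), 0))))  →  s(p(c))   [R1 at 1.1]

s(p(c))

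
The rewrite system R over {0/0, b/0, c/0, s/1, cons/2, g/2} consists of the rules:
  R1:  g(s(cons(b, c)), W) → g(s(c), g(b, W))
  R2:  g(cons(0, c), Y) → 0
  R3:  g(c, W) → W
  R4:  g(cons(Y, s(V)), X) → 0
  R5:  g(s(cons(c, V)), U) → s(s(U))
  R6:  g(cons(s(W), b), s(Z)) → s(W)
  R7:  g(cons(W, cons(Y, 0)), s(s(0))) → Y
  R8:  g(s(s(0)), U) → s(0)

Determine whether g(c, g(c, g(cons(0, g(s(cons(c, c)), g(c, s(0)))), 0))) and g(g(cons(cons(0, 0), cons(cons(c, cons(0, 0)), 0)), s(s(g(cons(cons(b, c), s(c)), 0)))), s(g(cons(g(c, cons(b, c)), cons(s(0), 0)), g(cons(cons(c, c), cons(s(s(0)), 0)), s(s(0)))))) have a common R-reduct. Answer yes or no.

yes — NF(t₁) = 0, NF(t₂) = 0

Reduce t₁ = g(c, g(c, g(cons(0, g(s(cons(c, c)), g(c, s(0)))), 0))):
1. g(c, g(c, g(cons(0, g(s(cons(c, c)), g(c, s(0)))), 0)))  →  g(c, g(cons(0, g(s(cons(c, c)), g(c, s(0)))), 0))   [R3 at ε]
2. g(c, g(cons(0, g(s(cons(c, c)), g(c, s(0)))), 0))  →  g(cons(0, g(s(cons(c, c)), g(c, s(0)))), 0)   [R3 at ε]
3. g(cons(0, g(s(cons(c, c)), g(c, s(0)))), 0)  →  g(cons(0, s(s(g(c, s(0))))), 0)   [R5 at 1.2]
4. g(cons(0, s(s(g(c, s(0))))), 0)  →  0   [R4 at ε]

Reduce t₂ = g(g(cons(cons(0, 0), cons(cons(c, cons(0, 0)), 0)), s(s(g(cons(cons(b, c), s(c)), 0)))), s(g(cons(g(c, cons(b, c)), cons(s(0), 0)), g(cons(cons(c, c), cons(s(s(0)), 0)), s(s(0)))))):
1. g(g(cons(cons(0, 0), cons(cons(c, cons(0, 0)), 0)), s(s(g(cons(cons(b, c), s(c)), 0)))), s(g(cons(g(c, cons(b, c)), cons(s(0), 0)), g(cons(cons(c, c), cons(s(s(0)), 0)), s(s(0))))))  →  g(g(cons(cons(0, 0), cons(cons(c, cons(0, 0)), 0)), s(s(0))), s(g(cons(g(c, cons(b, c)), cons(s(0), 0)), g(cons(cons(c, c), cons(s(s(0)), 0)), s(s(0))))))   [R4 at 1.2.1.1]
2. g(g(cons(cons(0, 0), cons(cons(c, cons(0, 0)), 0)), s(s(0))), s(g(cons(g(c, cons(b, c)), cons(s(0), 0)), g(cons(cons(c, c), cons(s(s(0)), 0)), s(s(0))))))  →  g(cons(c, cons(0, 0)), s(g(cons(g(c, cons(b, c)), cons(s(0), 0)), g(cons(cons(c, c), cons(s(s(0)), 0)), s(s(0))))))   [R7 at 1]
3. g(cons(c, cons(0, 0)), s(g(cons(g(c, cons(b, c)), cons(s(0), 0)), g(cons(cons(c, c), cons(s(s(0)), 0)), s(s(0))))))  →  g(cons(c, cons(0, 0)), s(g(cons(cons(b, c), cons(s(0), 0)), g(cons(cons(c, c), cons(s(s(0)), 0)), s(s(0))))))   [R3 at 2.1.1.1]
4. g(cons(c, cons(0, 0)), s(g(cons(cons(b, c), cons(s(0), 0)), g(cons(cons(c, c), cons(s(s(0)), 0)), s(s(0))))))  →  g(cons(c, cons(0, 0)), s(g(cons(cons(b, c), cons(s(0), 0)), s(s(0)))))   [R7 at 2.1.2]
5. g(cons(c, cons(0, 0)), s(g(cons(cons(b, c), cons(s(0), 0)), s(s(0)))))  →  g(cons(c, cons(0, 0)), s(s(0)))   [R7 at 2.1]
6. g(cons(c, cons(0, 0)), s(s(0)))  →  0   [R7 at ε]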